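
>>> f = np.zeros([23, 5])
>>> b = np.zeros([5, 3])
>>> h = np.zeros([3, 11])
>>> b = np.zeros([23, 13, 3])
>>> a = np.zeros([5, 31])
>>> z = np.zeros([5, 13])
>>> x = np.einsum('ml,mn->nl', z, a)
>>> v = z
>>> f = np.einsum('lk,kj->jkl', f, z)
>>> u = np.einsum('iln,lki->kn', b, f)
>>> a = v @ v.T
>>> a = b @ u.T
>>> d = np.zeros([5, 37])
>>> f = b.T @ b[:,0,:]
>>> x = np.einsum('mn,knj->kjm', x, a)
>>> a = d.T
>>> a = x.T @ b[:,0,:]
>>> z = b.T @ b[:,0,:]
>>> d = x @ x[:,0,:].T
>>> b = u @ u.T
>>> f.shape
(3, 13, 3)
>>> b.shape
(5, 5)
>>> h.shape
(3, 11)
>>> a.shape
(31, 5, 3)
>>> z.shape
(3, 13, 3)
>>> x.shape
(23, 5, 31)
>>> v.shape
(5, 13)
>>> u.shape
(5, 3)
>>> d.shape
(23, 5, 23)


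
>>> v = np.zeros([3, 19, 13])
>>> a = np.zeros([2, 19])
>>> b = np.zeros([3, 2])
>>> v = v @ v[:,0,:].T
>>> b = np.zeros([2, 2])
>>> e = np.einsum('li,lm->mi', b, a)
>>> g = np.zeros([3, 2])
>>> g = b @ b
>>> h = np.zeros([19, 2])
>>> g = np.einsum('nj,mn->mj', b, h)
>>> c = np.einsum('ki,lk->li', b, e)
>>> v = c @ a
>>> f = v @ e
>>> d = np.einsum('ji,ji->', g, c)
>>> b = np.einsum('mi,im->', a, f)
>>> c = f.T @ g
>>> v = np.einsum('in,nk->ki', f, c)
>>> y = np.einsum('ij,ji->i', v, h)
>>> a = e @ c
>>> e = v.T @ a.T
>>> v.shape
(2, 19)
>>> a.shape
(19, 2)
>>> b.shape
()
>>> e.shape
(19, 19)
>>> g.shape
(19, 2)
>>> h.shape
(19, 2)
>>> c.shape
(2, 2)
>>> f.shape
(19, 2)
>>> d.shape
()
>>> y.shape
(2,)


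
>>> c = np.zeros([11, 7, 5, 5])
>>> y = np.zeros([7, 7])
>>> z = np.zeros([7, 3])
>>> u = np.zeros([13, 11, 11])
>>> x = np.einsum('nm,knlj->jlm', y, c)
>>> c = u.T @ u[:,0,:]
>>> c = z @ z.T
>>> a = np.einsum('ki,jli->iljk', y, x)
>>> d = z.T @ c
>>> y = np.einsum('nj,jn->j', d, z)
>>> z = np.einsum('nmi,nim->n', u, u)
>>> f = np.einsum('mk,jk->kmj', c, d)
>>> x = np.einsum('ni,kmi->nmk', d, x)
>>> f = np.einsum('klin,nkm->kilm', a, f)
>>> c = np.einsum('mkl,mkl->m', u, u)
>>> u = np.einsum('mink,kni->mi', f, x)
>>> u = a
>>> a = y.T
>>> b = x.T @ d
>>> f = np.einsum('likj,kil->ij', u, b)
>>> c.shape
(13,)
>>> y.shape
(7,)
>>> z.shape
(13,)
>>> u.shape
(7, 5, 5, 7)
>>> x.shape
(3, 5, 5)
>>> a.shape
(7,)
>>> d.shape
(3, 7)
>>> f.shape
(5, 7)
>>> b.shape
(5, 5, 7)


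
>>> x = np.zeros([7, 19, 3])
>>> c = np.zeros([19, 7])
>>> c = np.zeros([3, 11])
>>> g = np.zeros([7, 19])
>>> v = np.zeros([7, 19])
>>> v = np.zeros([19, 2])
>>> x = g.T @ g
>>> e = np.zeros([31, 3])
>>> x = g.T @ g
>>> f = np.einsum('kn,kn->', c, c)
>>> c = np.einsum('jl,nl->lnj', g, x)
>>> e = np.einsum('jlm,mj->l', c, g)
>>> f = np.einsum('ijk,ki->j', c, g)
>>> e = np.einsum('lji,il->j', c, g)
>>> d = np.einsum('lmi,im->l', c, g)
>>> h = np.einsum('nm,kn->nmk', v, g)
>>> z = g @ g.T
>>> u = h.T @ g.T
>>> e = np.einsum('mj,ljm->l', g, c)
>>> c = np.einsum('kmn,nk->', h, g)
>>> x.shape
(19, 19)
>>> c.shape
()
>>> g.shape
(7, 19)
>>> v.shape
(19, 2)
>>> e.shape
(19,)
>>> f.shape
(19,)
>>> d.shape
(19,)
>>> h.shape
(19, 2, 7)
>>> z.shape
(7, 7)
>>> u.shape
(7, 2, 7)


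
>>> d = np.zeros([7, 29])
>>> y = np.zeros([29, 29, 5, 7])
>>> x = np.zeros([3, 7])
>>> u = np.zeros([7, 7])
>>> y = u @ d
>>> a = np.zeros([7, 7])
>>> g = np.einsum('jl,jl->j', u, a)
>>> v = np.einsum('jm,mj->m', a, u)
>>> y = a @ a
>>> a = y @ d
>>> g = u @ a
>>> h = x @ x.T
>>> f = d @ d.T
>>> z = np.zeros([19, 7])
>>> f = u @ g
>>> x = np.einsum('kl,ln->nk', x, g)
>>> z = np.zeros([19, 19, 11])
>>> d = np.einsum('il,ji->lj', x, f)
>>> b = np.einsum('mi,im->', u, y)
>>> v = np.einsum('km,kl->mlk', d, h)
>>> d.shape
(3, 7)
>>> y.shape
(7, 7)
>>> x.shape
(29, 3)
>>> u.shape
(7, 7)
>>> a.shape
(7, 29)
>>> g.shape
(7, 29)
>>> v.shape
(7, 3, 3)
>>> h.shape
(3, 3)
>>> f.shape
(7, 29)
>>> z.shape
(19, 19, 11)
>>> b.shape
()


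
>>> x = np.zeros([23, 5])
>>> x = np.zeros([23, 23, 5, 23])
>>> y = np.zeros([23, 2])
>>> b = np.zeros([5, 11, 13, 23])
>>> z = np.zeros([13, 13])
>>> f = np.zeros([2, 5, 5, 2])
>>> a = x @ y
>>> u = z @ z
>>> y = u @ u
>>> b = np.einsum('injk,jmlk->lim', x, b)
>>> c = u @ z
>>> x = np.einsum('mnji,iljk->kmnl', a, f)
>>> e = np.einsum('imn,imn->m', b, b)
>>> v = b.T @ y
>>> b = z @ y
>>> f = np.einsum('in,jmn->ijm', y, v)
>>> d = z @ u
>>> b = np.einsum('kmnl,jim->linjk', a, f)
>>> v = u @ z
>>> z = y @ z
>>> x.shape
(2, 23, 23, 5)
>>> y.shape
(13, 13)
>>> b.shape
(2, 11, 5, 13, 23)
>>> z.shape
(13, 13)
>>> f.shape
(13, 11, 23)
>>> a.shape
(23, 23, 5, 2)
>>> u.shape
(13, 13)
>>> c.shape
(13, 13)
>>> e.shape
(23,)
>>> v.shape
(13, 13)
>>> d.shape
(13, 13)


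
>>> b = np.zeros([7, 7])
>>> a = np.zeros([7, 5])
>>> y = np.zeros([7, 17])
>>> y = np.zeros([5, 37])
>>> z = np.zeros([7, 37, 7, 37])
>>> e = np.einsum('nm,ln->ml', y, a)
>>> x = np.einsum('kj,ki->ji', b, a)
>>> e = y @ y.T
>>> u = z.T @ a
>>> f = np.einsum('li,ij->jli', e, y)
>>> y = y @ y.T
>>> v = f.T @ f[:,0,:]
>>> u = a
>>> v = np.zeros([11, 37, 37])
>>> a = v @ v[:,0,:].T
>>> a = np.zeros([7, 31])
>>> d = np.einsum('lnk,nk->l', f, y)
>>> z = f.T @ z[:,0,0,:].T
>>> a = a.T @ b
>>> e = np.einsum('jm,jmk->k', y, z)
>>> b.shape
(7, 7)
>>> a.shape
(31, 7)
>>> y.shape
(5, 5)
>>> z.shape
(5, 5, 7)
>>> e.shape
(7,)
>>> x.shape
(7, 5)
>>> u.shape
(7, 5)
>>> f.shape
(37, 5, 5)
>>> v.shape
(11, 37, 37)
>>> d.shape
(37,)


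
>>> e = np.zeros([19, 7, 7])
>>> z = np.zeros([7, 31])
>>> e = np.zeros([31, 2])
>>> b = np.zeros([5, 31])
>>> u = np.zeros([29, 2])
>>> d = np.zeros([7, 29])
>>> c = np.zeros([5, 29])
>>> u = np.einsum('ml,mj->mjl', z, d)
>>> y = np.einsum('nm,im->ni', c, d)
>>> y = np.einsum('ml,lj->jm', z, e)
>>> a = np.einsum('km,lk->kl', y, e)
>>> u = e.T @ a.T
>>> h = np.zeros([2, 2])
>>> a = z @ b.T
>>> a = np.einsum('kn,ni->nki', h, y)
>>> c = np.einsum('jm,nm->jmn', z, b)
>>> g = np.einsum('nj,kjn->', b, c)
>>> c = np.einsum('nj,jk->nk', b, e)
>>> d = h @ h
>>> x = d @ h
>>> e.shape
(31, 2)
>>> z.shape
(7, 31)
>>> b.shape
(5, 31)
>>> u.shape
(2, 2)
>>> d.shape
(2, 2)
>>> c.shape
(5, 2)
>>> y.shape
(2, 7)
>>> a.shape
(2, 2, 7)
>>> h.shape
(2, 2)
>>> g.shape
()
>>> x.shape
(2, 2)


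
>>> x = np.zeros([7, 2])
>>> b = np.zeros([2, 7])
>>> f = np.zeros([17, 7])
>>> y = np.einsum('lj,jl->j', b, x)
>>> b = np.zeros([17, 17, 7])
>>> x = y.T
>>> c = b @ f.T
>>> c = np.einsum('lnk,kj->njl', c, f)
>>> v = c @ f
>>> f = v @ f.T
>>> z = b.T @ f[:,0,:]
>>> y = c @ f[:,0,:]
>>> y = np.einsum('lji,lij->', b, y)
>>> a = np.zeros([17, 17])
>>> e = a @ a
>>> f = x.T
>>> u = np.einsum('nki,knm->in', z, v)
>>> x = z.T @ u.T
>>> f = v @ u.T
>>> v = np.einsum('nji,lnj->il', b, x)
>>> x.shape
(17, 17, 17)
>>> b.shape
(17, 17, 7)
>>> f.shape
(17, 7, 17)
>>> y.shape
()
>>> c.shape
(17, 7, 17)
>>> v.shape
(7, 17)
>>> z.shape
(7, 17, 17)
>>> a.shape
(17, 17)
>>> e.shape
(17, 17)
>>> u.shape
(17, 7)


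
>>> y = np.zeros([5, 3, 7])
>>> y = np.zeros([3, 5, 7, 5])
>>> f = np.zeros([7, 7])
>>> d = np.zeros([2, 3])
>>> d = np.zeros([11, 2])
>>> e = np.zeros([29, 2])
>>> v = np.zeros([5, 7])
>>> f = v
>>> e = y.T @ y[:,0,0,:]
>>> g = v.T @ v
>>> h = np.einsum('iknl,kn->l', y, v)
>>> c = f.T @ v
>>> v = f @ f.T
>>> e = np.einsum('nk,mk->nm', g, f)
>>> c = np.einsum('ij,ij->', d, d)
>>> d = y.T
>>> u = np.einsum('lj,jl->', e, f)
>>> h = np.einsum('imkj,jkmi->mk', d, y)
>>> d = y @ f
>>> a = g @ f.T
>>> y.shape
(3, 5, 7, 5)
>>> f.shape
(5, 7)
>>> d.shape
(3, 5, 7, 7)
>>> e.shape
(7, 5)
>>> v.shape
(5, 5)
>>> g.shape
(7, 7)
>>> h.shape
(7, 5)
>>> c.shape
()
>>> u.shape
()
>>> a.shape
(7, 5)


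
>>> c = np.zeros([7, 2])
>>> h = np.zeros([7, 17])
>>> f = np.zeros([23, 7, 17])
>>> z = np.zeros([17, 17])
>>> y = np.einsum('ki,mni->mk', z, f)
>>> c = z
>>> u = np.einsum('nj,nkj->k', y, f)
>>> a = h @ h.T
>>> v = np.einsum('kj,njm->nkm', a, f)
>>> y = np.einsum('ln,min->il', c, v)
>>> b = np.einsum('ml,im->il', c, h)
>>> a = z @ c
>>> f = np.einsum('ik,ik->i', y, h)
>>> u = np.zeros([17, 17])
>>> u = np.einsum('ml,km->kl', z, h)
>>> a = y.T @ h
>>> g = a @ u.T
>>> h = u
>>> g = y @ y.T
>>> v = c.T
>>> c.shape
(17, 17)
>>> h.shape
(7, 17)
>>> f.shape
(7,)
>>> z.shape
(17, 17)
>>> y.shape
(7, 17)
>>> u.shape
(7, 17)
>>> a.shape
(17, 17)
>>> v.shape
(17, 17)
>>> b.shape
(7, 17)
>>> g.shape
(7, 7)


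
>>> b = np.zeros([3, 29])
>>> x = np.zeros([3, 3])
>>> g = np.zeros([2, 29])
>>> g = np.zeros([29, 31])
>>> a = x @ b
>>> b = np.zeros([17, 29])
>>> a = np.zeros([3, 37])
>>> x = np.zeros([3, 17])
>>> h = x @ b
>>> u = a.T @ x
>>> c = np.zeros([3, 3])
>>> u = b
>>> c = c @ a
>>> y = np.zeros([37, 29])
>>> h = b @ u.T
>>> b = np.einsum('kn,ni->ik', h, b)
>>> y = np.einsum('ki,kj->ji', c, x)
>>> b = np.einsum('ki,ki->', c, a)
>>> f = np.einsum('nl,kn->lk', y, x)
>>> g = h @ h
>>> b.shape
()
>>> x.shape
(3, 17)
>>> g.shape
(17, 17)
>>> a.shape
(3, 37)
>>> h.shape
(17, 17)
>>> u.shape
(17, 29)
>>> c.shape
(3, 37)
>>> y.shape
(17, 37)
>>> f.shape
(37, 3)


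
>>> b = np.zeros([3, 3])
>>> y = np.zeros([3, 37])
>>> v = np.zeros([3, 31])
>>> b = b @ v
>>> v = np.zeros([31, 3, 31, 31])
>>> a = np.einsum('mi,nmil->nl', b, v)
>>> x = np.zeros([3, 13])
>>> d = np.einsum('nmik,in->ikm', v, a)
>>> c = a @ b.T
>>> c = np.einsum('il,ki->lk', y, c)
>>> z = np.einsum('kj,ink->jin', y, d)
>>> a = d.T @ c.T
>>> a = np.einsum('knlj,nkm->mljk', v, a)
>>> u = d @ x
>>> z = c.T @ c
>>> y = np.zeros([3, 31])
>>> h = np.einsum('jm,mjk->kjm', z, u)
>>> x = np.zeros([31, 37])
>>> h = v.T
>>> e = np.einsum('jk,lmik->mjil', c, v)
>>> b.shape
(3, 31)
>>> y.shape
(3, 31)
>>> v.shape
(31, 3, 31, 31)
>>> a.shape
(37, 31, 31, 31)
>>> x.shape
(31, 37)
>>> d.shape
(31, 31, 3)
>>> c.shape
(37, 31)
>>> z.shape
(31, 31)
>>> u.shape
(31, 31, 13)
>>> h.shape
(31, 31, 3, 31)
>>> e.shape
(3, 37, 31, 31)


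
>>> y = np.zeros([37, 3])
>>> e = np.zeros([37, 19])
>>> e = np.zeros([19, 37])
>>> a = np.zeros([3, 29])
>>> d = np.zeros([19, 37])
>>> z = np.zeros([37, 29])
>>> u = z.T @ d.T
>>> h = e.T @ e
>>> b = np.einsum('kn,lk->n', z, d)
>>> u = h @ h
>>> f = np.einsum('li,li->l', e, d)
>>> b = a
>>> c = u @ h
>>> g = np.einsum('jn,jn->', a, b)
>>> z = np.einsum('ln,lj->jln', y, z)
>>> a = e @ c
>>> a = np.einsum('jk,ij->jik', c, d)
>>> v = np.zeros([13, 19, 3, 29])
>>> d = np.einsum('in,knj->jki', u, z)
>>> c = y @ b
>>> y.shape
(37, 3)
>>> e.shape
(19, 37)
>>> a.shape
(37, 19, 37)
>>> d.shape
(3, 29, 37)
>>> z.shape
(29, 37, 3)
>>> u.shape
(37, 37)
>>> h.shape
(37, 37)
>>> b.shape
(3, 29)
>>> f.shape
(19,)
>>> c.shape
(37, 29)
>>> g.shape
()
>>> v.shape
(13, 19, 3, 29)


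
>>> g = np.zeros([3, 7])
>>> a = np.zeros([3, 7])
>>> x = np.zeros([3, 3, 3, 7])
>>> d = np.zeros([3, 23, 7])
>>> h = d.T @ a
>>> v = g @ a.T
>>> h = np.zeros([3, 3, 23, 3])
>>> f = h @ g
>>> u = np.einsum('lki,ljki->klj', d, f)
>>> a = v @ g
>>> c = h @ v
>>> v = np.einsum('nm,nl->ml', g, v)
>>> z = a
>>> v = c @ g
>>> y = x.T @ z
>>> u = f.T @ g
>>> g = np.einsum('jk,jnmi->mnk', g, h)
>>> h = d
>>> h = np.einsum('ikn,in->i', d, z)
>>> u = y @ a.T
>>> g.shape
(23, 3, 7)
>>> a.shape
(3, 7)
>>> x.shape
(3, 3, 3, 7)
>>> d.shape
(3, 23, 7)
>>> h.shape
(3,)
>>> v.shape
(3, 3, 23, 7)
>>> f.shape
(3, 3, 23, 7)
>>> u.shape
(7, 3, 3, 3)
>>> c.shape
(3, 3, 23, 3)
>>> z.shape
(3, 7)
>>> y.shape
(7, 3, 3, 7)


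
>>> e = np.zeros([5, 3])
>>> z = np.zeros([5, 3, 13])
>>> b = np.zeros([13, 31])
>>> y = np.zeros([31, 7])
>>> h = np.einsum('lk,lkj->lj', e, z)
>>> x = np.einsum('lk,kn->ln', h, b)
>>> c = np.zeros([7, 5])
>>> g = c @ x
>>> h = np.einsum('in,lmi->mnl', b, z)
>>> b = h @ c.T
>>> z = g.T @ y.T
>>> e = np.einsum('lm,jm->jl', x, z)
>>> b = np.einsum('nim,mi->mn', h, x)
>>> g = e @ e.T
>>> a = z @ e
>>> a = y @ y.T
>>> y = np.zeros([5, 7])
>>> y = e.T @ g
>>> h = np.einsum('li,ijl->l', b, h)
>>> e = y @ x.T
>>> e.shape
(5, 5)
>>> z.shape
(31, 31)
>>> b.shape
(5, 3)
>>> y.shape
(5, 31)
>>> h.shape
(5,)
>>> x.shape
(5, 31)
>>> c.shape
(7, 5)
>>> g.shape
(31, 31)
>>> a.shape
(31, 31)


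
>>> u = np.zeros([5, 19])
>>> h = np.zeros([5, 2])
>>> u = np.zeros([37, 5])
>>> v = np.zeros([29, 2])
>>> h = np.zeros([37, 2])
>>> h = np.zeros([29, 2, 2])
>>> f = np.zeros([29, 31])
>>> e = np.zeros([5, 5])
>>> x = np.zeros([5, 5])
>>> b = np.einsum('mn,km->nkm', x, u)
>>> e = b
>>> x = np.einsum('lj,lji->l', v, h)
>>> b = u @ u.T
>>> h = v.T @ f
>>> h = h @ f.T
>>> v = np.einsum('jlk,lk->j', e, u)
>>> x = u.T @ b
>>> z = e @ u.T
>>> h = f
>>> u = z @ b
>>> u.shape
(5, 37, 37)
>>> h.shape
(29, 31)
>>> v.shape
(5,)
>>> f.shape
(29, 31)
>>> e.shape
(5, 37, 5)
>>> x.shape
(5, 37)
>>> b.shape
(37, 37)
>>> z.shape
(5, 37, 37)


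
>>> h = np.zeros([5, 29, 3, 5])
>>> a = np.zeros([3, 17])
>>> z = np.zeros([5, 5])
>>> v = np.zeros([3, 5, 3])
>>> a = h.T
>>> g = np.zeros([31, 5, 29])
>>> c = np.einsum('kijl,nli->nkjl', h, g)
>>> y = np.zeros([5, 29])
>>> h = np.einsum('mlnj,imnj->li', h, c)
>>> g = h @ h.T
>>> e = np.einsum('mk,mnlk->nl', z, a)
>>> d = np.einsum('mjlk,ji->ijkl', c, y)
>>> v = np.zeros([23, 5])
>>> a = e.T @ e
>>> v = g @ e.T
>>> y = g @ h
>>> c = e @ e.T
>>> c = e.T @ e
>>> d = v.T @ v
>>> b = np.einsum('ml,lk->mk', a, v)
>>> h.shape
(29, 31)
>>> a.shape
(29, 29)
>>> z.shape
(5, 5)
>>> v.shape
(29, 3)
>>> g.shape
(29, 29)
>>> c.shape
(29, 29)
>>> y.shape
(29, 31)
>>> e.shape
(3, 29)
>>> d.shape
(3, 3)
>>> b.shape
(29, 3)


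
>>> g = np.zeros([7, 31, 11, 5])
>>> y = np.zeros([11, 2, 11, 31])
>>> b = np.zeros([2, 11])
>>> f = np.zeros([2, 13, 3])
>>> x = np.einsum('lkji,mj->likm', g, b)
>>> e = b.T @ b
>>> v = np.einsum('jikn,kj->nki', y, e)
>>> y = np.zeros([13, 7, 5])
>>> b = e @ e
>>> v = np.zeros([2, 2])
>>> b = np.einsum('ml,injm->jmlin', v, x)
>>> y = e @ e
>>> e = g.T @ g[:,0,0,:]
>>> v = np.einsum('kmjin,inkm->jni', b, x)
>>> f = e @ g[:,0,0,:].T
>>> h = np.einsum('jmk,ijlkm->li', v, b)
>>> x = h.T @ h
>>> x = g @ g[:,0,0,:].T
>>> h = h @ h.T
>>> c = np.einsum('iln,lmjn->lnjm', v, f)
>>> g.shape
(7, 31, 11, 5)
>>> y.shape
(11, 11)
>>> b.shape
(31, 2, 2, 7, 5)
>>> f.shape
(5, 11, 31, 7)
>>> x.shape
(7, 31, 11, 7)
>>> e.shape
(5, 11, 31, 5)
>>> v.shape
(2, 5, 7)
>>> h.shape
(2, 2)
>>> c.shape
(5, 7, 31, 11)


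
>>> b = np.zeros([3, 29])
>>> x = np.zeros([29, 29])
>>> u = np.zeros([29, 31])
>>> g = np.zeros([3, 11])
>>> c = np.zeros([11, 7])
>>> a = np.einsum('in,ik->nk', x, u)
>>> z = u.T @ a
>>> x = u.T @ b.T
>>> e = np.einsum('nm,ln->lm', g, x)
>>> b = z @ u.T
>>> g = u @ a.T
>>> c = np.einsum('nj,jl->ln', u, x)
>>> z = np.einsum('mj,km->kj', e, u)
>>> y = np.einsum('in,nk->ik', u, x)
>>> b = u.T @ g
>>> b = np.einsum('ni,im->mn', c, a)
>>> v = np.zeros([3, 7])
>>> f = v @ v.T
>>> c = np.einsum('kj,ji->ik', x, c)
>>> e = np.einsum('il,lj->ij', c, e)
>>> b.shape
(31, 3)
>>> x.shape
(31, 3)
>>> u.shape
(29, 31)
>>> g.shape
(29, 29)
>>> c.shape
(29, 31)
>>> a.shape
(29, 31)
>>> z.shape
(29, 11)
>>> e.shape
(29, 11)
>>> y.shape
(29, 3)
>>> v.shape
(3, 7)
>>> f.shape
(3, 3)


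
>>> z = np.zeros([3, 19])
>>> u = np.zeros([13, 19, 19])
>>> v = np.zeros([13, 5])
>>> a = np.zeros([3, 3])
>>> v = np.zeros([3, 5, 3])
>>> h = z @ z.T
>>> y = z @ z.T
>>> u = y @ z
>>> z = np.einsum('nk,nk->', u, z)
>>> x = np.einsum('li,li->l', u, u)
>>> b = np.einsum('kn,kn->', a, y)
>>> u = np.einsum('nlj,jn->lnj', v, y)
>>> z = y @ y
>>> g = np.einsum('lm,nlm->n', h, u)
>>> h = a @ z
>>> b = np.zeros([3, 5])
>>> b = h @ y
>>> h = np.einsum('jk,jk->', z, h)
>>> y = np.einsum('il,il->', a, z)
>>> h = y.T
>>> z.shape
(3, 3)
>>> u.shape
(5, 3, 3)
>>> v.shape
(3, 5, 3)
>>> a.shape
(3, 3)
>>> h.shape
()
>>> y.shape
()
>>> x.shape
(3,)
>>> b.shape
(3, 3)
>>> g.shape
(5,)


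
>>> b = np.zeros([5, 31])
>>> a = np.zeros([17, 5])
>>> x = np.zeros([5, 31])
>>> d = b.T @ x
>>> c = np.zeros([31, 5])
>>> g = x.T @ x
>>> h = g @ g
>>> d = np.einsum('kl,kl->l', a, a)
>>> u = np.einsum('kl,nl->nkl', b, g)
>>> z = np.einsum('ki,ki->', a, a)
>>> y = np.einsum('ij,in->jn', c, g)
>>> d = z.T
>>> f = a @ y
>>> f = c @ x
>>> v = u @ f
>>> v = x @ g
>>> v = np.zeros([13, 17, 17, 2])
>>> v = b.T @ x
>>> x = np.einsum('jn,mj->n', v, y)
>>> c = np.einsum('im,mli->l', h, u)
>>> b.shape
(5, 31)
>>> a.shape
(17, 5)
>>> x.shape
(31,)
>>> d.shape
()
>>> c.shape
(5,)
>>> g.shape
(31, 31)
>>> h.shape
(31, 31)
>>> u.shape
(31, 5, 31)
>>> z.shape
()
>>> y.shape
(5, 31)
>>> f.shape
(31, 31)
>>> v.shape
(31, 31)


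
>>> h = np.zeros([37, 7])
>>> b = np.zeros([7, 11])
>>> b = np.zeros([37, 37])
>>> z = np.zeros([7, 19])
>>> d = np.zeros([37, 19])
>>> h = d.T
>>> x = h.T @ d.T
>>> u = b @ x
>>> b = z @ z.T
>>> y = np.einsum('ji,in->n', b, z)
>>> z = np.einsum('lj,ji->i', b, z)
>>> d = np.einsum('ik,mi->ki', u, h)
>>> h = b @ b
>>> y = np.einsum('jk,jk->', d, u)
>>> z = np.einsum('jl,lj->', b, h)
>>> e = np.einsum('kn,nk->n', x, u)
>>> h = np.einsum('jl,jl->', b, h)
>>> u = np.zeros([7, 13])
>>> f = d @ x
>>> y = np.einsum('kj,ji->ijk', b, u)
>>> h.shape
()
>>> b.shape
(7, 7)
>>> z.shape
()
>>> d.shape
(37, 37)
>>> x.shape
(37, 37)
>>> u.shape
(7, 13)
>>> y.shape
(13, 7, 7)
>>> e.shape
(37,)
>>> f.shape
(37, 37)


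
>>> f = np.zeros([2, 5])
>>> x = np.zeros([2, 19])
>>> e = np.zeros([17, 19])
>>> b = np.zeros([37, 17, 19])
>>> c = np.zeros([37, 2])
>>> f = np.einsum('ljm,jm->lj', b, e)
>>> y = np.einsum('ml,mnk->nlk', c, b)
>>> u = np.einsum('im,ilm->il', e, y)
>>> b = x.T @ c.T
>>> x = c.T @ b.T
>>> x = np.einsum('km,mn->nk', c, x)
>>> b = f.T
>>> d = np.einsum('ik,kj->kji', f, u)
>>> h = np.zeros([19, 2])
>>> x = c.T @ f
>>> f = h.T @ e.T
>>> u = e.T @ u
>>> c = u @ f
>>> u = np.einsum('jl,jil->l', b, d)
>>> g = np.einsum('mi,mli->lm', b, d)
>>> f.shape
(2, 17)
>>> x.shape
(2, 17)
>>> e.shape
(17, 19)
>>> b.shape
(17, 37)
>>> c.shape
(19, 17)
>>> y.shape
(17, 2, 19)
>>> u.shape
(37,)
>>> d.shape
(17, 2, 37)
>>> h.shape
(19, 2)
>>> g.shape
(2, 17)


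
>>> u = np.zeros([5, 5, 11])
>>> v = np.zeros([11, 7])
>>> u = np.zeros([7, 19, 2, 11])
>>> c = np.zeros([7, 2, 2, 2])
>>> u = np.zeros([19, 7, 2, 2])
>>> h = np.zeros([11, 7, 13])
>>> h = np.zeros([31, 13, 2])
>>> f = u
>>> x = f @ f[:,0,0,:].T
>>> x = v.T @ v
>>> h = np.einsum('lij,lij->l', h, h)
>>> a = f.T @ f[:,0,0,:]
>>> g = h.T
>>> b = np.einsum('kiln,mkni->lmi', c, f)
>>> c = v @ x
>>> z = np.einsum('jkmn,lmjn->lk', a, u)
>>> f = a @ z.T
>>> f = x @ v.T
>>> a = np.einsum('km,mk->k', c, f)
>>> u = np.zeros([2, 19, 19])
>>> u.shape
(2, 19, 19)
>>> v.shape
(11, 7)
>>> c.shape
(11, 7)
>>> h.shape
(31,)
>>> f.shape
(7, 11)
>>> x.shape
(7, 7)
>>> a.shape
(11,)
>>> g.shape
(31,)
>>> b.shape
(2, 19, 2)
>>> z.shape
(19, 2)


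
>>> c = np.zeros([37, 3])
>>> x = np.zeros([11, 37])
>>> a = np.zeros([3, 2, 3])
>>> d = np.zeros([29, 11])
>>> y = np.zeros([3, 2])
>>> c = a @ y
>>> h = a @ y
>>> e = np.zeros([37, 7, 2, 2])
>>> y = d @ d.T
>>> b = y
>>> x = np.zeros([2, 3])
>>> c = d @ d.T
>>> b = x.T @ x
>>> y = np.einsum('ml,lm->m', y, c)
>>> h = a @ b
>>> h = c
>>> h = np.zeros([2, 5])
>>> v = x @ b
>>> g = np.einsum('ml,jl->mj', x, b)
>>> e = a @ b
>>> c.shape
(29, 29)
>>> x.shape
(2, 3)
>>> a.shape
(3, 2, 3)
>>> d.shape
(29, 11)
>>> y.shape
(29,)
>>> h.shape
(2, 5)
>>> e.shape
(3, 2, 3)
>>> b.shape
(3, 3)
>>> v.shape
(2, 3)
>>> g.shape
(2, 3)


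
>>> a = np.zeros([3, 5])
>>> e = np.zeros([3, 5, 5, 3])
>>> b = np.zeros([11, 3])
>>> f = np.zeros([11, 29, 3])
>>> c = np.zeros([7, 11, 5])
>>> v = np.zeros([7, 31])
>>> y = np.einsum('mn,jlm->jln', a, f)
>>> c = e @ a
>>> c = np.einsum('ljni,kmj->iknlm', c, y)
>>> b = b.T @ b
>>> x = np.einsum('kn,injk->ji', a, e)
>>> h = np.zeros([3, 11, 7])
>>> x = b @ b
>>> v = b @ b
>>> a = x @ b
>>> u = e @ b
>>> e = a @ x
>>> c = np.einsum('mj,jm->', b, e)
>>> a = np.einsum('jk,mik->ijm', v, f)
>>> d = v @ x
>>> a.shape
(29, 3, 11)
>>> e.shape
(3, 3)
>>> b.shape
(3, 3)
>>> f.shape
(11, 29, 3)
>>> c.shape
()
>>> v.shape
(3, 3)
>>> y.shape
(11, 29, 5)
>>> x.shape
(3, 3)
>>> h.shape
(3, 11, 7)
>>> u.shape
(3, 5, 5, 3)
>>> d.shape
(3, 3)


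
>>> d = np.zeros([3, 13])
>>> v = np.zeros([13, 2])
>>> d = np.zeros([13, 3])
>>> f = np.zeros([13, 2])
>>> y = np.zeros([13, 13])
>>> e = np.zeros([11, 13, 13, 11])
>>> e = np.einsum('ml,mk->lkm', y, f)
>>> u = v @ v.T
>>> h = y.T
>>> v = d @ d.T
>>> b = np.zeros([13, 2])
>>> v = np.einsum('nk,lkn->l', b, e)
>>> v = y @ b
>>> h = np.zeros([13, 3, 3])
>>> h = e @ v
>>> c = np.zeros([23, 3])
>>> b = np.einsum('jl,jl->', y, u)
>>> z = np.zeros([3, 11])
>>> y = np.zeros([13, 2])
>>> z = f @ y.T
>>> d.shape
(13, 3)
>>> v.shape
(13, 2)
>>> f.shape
(13, 2)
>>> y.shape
(13, 2)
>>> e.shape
(13, 2, 13)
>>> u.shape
(13, 13)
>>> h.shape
(13, 2, 2)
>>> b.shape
()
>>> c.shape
(23, 3)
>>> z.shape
(13, 13)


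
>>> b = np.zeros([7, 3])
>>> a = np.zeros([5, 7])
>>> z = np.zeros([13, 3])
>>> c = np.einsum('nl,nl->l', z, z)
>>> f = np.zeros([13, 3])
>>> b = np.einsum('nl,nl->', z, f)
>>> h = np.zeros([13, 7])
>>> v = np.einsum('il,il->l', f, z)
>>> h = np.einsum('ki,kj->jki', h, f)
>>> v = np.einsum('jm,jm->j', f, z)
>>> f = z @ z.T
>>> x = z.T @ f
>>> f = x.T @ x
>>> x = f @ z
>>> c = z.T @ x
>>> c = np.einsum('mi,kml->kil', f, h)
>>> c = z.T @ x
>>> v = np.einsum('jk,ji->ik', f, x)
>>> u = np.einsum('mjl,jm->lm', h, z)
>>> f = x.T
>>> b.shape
()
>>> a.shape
(5, 7)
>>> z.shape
(13, 3)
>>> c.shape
(3, 3)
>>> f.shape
(3, 13)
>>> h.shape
(3, 13, 7)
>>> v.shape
(3, 13)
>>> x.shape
(13, 3)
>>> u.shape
(7, 3)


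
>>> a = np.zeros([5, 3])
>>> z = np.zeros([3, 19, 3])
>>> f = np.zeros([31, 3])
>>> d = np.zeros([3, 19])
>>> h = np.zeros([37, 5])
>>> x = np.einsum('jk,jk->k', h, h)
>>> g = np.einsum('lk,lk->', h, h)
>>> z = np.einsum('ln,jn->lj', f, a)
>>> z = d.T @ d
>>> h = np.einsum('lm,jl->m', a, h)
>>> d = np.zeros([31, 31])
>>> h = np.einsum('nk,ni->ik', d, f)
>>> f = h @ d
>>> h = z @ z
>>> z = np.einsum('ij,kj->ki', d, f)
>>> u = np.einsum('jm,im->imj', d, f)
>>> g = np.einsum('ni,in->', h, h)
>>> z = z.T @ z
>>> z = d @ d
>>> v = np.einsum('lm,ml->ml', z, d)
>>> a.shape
(5, 3)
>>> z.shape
(31, 31)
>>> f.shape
(3, 31)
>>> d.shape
(31, 31)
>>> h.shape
(19, 19)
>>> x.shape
(5,)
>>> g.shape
()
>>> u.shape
(3, 31, 31)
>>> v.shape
(31, 31)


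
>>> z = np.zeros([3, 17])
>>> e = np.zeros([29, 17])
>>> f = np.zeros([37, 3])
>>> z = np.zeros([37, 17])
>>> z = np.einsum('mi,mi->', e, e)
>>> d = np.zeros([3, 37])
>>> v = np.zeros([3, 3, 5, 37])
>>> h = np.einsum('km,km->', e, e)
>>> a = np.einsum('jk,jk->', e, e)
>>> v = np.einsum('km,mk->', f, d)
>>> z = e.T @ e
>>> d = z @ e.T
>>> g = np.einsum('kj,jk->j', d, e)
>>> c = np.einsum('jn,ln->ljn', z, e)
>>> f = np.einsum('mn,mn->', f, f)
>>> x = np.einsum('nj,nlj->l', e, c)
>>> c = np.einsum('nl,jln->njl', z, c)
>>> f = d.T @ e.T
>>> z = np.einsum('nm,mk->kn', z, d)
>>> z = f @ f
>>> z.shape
(29, 29)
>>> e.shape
(29, 17)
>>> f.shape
(29, 29)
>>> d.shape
(17, 29)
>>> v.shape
()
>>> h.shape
()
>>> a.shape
()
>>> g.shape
(29,)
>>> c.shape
(17, 29, 17)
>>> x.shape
(17,)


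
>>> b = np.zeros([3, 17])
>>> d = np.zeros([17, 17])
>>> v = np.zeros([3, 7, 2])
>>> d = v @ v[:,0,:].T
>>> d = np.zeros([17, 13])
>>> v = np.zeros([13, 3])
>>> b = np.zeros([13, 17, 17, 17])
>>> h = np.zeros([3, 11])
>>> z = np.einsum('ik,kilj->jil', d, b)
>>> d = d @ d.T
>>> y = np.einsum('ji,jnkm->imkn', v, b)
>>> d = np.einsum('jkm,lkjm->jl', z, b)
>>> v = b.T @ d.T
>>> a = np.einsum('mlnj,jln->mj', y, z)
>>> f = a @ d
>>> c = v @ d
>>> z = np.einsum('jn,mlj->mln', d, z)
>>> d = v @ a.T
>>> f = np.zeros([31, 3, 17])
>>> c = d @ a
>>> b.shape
(13, 17, 17, 17)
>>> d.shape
(17, 17, 17, 3)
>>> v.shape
(17, 17, 17, 17)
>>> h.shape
(3, 11)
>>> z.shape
(17, 17, 13)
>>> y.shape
(3, 17, 17, 17)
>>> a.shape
(3, 17)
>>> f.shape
(31, 3, 17)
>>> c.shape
(17, 17, 17, 17)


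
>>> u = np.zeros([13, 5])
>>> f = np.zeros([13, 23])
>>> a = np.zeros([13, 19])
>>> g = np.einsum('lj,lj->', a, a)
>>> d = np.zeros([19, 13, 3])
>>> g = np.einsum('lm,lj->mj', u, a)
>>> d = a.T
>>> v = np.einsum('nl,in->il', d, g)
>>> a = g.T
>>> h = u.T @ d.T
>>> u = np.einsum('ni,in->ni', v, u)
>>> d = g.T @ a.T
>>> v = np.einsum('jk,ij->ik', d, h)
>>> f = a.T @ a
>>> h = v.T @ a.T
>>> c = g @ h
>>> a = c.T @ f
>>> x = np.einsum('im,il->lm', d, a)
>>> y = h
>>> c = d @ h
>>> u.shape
(5, 13)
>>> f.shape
(5, 5)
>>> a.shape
(19, 5)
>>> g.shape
(5, 19)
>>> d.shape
(19, 19)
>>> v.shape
(5, 19)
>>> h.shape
(19, 19)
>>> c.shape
(19, 19)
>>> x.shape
(5, 19)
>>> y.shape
(19, 19)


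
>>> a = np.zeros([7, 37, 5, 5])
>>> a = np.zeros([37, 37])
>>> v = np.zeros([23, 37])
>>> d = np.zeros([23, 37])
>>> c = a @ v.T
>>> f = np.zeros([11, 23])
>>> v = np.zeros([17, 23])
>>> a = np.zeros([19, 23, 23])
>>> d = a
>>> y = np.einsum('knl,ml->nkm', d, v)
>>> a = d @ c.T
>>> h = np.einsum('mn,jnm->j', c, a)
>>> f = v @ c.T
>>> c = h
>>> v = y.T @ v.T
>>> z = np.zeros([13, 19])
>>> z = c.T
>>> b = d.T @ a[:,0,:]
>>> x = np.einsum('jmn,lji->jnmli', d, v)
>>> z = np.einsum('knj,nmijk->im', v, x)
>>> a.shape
(19, 23, 37)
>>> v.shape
(17, 19, 17)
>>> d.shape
(19, 23, 23)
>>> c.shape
(19,)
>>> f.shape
(17, 37)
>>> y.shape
(23, 19, 17)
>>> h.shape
(19,)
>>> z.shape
(23, 23)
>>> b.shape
(23, 23, 37)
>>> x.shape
(19, 23, 23, 17, 17)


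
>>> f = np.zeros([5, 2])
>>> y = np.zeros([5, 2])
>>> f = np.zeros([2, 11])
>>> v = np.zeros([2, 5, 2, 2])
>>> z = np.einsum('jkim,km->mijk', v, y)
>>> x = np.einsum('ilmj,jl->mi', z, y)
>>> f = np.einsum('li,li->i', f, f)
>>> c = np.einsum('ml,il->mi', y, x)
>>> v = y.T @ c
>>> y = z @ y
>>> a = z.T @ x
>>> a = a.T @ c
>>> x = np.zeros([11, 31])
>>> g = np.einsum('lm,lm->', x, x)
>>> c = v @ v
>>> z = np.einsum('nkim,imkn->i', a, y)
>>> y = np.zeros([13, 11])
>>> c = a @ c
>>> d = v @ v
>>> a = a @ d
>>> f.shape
(11,)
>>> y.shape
(13, 11)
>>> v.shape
(2, 2)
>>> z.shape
(2,)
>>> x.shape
(11, 31)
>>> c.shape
(2, 2, 2, 2)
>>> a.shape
(2, 2, 2, 2)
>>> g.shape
()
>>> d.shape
(2, 2)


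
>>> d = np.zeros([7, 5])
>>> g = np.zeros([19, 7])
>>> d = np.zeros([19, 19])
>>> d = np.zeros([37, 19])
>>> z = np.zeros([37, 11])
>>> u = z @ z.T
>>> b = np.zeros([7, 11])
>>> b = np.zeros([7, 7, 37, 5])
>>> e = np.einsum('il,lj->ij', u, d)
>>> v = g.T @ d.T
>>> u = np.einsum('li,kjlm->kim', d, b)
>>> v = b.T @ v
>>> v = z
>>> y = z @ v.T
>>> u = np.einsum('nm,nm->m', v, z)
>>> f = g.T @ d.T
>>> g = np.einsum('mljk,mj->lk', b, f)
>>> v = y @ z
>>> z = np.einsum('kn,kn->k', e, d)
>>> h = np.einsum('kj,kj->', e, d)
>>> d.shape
(37, 19)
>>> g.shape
(7, 5)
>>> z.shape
(37,)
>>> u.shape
(11,)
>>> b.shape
(7, 7, 37, 5)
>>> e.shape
(37, 19)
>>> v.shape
(37, 11)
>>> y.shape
(37, 37)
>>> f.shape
(7, 37)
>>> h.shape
()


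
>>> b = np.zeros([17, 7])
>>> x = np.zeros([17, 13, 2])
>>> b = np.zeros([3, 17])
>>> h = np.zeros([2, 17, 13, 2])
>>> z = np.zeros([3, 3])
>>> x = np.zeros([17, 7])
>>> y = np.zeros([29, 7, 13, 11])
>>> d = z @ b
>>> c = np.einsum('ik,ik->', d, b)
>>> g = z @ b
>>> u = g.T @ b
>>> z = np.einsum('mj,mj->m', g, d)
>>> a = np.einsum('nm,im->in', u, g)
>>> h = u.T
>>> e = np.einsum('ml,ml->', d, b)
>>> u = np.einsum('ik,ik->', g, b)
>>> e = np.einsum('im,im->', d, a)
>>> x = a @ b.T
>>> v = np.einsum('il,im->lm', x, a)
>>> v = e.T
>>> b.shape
(3, 17)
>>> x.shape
(3, 3)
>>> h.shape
(17, 17)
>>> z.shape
(3,)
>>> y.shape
(29, 7, 13, 11)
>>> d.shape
(3, 17)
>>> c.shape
()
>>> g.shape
(3, 17)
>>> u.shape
()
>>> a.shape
(3, 17)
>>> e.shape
()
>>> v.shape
()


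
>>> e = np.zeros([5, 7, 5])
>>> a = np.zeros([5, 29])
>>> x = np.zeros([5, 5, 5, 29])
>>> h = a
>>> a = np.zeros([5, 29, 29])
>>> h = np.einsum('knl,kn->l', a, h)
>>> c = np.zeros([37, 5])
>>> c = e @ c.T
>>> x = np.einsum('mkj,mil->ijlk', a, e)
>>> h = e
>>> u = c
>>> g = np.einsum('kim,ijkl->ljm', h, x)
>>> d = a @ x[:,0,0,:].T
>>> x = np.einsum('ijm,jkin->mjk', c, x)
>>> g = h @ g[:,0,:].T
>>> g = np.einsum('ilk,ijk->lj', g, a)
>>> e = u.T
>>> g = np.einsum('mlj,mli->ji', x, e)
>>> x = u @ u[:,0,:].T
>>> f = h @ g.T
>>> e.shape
(37, 7, 5)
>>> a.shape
(5, 29, 29)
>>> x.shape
(5, 7, 5)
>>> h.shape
(5, 7, 5)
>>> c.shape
(5, 7, 37)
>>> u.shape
(5, 7, 37)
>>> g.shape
(29, 5)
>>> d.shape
(5, 29, 7)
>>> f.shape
(5, 7, 29)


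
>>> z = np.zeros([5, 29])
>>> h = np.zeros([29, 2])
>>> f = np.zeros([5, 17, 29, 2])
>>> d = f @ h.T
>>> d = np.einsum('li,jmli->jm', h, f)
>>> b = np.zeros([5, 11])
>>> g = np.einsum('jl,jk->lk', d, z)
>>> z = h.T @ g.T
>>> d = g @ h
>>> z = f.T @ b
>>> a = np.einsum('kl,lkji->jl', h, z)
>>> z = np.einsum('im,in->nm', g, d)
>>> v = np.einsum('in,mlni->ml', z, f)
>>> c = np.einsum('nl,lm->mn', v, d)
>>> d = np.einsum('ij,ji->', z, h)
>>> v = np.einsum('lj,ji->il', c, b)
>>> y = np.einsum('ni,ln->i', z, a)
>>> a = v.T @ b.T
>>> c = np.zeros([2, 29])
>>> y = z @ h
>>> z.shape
(2, 29)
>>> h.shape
(29, 2)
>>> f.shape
(5, 17, 29, 2)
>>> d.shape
()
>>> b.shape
(5, 11)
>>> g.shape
(17, 29)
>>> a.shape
(2, 5)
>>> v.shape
(11, 2)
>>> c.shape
(2, 29)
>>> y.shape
(2, 2)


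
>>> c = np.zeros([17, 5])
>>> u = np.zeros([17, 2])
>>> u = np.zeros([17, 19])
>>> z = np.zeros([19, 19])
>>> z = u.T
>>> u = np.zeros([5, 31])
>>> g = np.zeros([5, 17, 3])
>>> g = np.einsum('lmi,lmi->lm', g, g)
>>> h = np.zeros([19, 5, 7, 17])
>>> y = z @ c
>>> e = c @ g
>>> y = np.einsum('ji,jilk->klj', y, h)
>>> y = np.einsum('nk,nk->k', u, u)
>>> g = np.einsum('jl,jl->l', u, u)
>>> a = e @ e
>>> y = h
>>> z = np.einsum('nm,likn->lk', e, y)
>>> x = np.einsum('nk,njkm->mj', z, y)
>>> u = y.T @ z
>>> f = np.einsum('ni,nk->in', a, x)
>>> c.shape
(17, 5)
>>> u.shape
(17, 7, 5, 7)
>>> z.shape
(19, 7)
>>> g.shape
(31,)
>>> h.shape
(19, 5, 7, 17)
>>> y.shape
(19, 5, 7, 17)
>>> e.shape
(17, 17)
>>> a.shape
(17, 17)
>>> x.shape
(17, 5)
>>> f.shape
(17, 17)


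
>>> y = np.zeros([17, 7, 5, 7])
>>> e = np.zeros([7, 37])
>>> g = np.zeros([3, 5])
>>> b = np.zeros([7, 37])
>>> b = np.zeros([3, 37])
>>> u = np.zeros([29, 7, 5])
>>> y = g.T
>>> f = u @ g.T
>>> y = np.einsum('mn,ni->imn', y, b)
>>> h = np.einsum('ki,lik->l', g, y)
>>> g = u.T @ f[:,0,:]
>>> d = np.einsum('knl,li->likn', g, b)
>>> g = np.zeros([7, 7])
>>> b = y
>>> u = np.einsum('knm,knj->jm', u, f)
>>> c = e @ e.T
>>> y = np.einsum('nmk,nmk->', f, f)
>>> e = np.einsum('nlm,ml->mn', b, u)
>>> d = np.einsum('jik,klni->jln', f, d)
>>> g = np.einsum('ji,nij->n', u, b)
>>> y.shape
()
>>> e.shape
(3, 37)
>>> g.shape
(37,)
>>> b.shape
(37, 5, 3)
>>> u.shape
(3, 5)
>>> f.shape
(29, 7, 3)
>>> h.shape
(37,)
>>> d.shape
(29, 37, 5)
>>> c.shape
(7, 7)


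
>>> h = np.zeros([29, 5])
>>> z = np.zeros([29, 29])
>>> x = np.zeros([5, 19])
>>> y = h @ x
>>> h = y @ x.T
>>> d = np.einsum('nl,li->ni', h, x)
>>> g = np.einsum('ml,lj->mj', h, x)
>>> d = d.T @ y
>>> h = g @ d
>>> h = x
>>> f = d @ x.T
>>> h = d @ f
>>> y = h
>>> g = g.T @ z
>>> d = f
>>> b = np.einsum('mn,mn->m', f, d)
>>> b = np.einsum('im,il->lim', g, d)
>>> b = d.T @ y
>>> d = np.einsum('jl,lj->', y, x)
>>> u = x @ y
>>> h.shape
(19, 5)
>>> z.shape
(29, 29)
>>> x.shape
(5, 19)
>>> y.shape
(19, 5)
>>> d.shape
()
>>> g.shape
(19, 29)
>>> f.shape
(19, 5)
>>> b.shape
(5, 5)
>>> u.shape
(5, 5)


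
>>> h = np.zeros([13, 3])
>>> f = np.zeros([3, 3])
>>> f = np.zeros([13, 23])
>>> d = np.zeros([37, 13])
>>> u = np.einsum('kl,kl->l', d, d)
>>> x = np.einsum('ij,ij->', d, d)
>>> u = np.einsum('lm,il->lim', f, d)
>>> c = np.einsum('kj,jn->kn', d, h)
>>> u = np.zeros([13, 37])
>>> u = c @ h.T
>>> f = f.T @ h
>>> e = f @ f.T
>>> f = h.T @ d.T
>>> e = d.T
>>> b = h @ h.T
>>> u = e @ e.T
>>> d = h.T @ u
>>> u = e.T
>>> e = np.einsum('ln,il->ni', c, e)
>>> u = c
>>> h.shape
(13, 3)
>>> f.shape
(3, 37)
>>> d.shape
(3, 13)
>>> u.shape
(37, 3)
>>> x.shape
()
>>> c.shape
(37, 3)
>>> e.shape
(3, 13)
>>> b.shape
(13, 13)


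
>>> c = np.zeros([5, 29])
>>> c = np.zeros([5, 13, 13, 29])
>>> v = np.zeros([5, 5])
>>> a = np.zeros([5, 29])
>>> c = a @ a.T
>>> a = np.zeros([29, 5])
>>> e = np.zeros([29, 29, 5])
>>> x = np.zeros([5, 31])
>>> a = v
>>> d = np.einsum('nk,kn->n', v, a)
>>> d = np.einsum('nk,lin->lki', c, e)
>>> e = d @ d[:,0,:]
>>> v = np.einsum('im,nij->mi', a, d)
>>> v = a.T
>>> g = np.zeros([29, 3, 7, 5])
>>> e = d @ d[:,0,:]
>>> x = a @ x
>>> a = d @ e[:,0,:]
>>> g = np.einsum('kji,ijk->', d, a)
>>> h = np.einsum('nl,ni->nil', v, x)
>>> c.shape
(5, 5)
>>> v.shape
(5, 5)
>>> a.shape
(29, 5, 29)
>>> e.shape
(29, 5, 29)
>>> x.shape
(5, 31)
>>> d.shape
(29, 5, 29)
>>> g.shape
()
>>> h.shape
(5, 31, 5)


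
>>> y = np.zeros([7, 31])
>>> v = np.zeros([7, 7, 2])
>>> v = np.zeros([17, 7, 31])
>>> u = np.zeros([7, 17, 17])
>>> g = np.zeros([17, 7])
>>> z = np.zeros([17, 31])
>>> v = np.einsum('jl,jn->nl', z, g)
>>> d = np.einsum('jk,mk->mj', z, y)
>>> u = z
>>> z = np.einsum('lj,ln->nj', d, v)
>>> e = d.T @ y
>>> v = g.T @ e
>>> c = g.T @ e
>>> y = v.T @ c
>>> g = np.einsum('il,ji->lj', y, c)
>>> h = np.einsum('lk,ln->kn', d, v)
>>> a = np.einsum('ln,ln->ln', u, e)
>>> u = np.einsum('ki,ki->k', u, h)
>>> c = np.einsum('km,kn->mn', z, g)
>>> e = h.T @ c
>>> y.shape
(31, 31)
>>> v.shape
(7, 31)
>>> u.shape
(17,)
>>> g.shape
(31, 7)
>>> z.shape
(31, 17)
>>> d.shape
(7, 17)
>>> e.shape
(31, 7)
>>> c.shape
(17, 7)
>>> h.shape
(17, 31)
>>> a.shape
(17, 31)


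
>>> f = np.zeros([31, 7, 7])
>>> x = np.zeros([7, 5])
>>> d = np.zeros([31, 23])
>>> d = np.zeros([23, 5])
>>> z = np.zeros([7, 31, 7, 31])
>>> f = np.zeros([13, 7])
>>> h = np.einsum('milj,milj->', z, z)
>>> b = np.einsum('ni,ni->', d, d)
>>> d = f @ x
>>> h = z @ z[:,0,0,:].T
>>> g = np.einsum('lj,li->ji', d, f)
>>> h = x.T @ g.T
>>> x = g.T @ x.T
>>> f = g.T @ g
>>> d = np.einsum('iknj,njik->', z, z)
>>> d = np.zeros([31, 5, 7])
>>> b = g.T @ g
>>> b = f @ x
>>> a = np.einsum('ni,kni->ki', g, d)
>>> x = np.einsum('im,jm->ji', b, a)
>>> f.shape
(7, 7)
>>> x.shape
(31, 7)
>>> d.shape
(31, 5, 7)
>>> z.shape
(7, 31, 7, 31)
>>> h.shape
(5, 5)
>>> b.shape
(7, 7)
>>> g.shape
(5, 7)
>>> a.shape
(31, 7)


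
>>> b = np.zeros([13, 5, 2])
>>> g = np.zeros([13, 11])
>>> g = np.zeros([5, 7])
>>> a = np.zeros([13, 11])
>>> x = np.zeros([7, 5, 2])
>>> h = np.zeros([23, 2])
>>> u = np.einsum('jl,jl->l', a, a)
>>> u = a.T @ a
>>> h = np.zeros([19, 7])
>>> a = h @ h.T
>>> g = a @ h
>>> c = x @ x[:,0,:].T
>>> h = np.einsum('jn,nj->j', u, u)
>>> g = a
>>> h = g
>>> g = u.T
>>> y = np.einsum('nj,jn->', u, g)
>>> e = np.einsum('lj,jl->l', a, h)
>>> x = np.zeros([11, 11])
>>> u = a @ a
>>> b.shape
(13, 5, 2)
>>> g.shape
(11, 11)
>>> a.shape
(19, 19)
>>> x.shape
(11, 11)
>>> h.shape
(19, 19)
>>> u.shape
(19, 19)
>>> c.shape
(7, 5, 7)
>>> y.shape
()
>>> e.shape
(19,)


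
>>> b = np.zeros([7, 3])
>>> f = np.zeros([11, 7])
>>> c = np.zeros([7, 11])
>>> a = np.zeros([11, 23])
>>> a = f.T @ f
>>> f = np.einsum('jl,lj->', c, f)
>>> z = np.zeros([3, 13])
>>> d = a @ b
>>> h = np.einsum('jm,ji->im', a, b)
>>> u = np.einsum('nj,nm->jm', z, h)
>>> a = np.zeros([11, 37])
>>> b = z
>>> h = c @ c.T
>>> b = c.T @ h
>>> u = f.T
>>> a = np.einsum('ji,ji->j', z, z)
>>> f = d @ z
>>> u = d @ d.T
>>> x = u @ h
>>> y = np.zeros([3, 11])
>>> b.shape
(11, 7)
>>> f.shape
(7, 13)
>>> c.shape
(7, 11)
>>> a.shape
(3,)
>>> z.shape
(3, 13)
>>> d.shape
(7, 3)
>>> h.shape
(7, 7)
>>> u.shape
(7, 7)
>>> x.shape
(7, 7)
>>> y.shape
(3, 11)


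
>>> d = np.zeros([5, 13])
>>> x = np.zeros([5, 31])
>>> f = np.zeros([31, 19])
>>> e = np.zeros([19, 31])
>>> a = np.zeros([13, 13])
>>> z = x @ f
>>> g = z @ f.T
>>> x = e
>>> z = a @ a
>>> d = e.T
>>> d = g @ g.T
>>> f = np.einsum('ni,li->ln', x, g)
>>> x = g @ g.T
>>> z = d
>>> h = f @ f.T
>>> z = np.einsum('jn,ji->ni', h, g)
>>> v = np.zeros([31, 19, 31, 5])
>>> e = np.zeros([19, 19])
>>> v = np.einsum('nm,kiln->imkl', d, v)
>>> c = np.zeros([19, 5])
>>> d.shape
(5, 5)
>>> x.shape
(5, 5)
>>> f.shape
(5, 19)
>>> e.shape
(19, 19)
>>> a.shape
(13, 13)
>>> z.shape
(5, 31)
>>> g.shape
(5, 31)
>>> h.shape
(5, 5)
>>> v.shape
(19, 5, 31, 31)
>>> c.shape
(19, 5)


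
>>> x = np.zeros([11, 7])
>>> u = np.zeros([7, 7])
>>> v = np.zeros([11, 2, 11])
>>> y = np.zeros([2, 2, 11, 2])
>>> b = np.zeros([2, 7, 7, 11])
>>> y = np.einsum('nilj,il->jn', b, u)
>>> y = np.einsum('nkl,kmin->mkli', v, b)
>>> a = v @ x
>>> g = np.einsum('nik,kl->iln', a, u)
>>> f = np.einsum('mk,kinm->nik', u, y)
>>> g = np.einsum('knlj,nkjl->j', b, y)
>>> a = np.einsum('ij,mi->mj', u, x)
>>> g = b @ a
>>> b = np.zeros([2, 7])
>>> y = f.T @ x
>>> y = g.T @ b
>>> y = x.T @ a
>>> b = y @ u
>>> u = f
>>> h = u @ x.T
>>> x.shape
(11, 7)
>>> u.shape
(11, 2, 7)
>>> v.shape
(11, 2, 11)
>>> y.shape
(7, 7)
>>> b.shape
(7, 7)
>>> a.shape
(11, 7)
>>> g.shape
(2, 7, 7, 7)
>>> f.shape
(11, 2, 7)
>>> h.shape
(11, 2, 11)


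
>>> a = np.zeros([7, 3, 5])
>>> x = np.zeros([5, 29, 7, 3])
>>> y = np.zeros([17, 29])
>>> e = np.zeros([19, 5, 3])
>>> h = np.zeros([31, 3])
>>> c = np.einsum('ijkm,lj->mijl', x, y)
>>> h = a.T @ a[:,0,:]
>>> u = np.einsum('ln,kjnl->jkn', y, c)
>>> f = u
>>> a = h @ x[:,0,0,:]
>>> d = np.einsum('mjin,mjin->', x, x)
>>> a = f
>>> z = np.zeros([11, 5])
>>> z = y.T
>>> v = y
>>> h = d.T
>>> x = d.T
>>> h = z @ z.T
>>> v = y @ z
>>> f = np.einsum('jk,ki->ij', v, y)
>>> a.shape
(5, 3, 29)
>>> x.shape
()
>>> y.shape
(17, 29)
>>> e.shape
(19, 5, 3)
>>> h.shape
(29, 29)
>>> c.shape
(3, 5, 29, 17)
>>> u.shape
(5, 3, 29)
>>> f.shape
(29, 17)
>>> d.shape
()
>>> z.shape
(29, 17)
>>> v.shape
(17, 17)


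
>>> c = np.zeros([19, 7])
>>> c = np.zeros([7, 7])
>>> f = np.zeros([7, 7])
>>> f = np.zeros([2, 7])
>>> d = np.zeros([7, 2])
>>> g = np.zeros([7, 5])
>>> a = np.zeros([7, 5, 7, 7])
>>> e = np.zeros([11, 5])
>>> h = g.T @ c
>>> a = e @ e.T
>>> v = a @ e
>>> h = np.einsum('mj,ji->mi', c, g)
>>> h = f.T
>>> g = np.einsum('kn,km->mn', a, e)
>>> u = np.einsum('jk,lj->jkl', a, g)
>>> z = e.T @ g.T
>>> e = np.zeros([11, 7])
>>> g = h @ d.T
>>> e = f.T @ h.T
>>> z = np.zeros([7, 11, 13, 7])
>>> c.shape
(7, 7)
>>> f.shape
(2, 7)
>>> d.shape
(7, 2)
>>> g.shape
(7, 7)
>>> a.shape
(11, 11)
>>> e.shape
(7, 7)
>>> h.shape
(7, 2)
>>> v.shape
(11, 5)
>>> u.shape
(11, 11, 5)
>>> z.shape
(7, 11, 13, 7)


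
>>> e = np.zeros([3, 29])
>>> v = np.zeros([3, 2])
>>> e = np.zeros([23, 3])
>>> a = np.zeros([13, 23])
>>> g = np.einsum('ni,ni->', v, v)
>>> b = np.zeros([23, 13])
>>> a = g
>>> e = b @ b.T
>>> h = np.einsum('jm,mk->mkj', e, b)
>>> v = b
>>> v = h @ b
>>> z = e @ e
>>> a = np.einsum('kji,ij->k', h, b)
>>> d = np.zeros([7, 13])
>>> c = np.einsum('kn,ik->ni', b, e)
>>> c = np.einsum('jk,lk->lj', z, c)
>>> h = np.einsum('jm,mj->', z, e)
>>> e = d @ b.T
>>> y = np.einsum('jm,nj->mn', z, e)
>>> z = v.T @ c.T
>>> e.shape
(7, 23)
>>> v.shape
(23, 13, 13)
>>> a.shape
(23,)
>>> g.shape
()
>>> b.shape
(23, 13)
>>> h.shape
()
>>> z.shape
(13, 13, 13)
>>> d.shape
(7, 13)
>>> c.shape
(13, 23)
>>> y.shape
(23, 7)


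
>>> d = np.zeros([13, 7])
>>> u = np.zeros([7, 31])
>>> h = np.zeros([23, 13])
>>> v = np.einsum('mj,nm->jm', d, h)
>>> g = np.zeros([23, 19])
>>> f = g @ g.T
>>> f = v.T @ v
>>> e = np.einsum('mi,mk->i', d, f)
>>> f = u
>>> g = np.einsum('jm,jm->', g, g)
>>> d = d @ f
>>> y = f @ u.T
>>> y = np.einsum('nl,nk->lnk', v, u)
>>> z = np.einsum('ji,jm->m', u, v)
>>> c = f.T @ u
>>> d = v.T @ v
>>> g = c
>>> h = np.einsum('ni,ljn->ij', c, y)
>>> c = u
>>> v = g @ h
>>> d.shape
(13, 13)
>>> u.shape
(7, 31)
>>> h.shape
(31, 7)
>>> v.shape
(31, 7)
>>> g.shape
(31, 31)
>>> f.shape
(7, 31)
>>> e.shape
(7,)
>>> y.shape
(13, 7, 31)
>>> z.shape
(13,)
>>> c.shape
(7, 31)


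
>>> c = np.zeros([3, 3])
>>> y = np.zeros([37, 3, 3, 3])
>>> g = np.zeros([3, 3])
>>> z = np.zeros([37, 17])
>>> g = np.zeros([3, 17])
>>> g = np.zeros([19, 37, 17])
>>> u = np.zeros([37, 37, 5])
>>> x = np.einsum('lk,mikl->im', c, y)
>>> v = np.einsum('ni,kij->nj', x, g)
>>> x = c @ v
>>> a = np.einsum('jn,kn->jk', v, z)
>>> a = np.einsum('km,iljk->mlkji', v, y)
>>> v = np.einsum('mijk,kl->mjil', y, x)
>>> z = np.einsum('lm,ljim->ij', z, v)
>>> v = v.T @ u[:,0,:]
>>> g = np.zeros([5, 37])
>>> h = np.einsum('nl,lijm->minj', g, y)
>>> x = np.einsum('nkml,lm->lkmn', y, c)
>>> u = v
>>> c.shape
(3, 3)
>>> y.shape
(37, 3, 3, 3)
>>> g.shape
(5, 37)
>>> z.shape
(3, 3)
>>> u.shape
(17, 3, 3, 5)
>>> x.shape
(3, 3, 3, 37)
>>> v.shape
(17, 3, 3, 5)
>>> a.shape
(17, 3, 3, 3, 37)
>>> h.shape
(3, 3, 5, 3)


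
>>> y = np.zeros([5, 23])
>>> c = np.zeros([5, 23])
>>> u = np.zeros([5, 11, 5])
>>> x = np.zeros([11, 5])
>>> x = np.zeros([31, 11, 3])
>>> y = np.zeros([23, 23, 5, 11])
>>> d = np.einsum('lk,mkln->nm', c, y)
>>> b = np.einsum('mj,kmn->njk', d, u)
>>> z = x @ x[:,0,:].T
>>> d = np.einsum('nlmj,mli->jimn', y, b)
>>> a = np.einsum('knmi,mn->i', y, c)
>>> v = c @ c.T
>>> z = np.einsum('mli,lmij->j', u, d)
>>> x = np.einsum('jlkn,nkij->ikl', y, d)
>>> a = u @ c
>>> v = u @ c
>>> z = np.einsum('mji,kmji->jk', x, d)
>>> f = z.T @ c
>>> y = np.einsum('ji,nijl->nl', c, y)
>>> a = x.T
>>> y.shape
(23, 11)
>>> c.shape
(5, 23)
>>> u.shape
(5, 11, 5)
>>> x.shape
(5, 5, 23)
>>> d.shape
(11, 5, 5, 23)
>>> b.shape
(5, 23, 5)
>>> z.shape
(5, 11)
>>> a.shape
(23, 5, 5)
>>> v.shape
(5, 11, 23)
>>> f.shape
(11, 23)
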